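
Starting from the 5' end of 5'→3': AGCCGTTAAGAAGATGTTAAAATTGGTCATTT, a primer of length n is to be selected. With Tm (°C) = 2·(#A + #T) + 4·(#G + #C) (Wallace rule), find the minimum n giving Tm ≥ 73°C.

n = 28

First 27 bases: AGCCGTTAAGAAGATGTTAAAATTGGT → Tm = 72°C (< 73°C)
First 28 bases: AGCCGTTAAGAAGATGTTAAAATTGGTC → Tm = 76°C (≥ 73°C)
Each additional base adds 2°C (A/T) or 4°C (G/C), so Tm is non-decreasing in n; n = 28 is the first length to reach 73°C.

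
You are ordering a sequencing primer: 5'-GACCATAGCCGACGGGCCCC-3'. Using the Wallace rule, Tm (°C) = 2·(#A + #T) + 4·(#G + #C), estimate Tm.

Scanning the sequence gives T=1, A=4, C=9, G=6.
AT pairs contribute 5, GC pairs contribute 15.
Tm = 2(5) + 4(15) = 10 + 60 = 70°C

70°C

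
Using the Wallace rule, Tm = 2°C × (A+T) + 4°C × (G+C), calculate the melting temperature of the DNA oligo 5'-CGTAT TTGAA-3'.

Counting bases: G=2, A=3, T=4, C=1
A+T = 7, G+C = 3
Tm = 2(7) + 4(3) = 14 + 12 = 26°C

26°C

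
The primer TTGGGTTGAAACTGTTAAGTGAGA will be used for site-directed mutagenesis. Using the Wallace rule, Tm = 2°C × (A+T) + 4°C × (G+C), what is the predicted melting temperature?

Scanning the sequence gives T=8, A=7, G=8, C=1.
A+T = 15, G+C = 9
Tm = 2(15) + 4(9) = 30 + 36 = 66°C

66°C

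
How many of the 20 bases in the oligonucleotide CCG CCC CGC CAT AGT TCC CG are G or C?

T=3, A=2, C=11, G=4
Total G or C: 4 + 11 = 15

15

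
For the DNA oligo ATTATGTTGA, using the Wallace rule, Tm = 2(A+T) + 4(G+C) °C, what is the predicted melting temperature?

24°C

Base counts: G=2, T=5, A=3, C=0
AT pairs contribute 8, GC pairs contribute 2.
Tm = 2(8) + 4(2) = 16 + 8 = 24°C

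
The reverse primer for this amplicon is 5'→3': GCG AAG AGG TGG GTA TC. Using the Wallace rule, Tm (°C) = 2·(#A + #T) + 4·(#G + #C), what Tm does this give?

54°C

T=3, C=2, G=8, A=4
A+T = 7, G+C = 10
Tm = 4·10 + 2·7 = 40 + 14 = 54°C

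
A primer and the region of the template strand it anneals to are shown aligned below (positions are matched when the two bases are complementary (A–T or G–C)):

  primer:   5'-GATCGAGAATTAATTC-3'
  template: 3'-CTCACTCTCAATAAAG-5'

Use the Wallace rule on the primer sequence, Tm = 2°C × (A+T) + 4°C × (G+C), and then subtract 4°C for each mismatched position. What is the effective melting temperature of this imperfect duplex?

Primer base counts: A=6, T=5, G=3, C=2 → A+T=11, G+C=5
Perfect-match Tm = 2(11) + 4(5) = 22 + 20 = 42°C
Mismatches (positions where the bases are not complementary): 4 (at positions 3, 4, 9, 13)
Effective Tm = 42 − 4×4 = 42 − 16 = 26°C

26°C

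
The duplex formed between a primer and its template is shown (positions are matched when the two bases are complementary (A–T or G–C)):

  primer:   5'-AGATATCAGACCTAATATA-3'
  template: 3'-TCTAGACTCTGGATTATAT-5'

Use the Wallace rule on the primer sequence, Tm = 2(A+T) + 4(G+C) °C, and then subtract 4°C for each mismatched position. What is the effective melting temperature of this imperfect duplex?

Primer base counts: A=9, T=5, G=2, C=3 → A+T=14, G+C=5
Perfect-match Tm = 2(14) + 4(5) = 28 + 20 = 48°C
Mismatches (positions where the bases are not complementary): 2 (at positions 5, 7)
Effective Tm = 48 − 2×4 = 48 − 8 = 40°C

40°C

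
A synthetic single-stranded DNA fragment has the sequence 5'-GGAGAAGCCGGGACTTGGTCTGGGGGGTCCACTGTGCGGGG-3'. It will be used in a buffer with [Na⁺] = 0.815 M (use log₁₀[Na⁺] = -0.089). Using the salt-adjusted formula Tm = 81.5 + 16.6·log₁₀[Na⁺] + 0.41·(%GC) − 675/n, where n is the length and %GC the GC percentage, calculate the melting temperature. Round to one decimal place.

92.6°C

Length n = 41. T=7, A=5, G=21, C=8
G+C = 29, so %GC = 29/41 × 100 = 70.732%
Salt term: 16.6 × (-0.089) = -1.477
GC term: 0.41 × 70.732 = 29; length term: −675/41 = −16.463
Tm = 81.5 + (-1.477) + 29 − 16.463 = 92.56 → 92.6°C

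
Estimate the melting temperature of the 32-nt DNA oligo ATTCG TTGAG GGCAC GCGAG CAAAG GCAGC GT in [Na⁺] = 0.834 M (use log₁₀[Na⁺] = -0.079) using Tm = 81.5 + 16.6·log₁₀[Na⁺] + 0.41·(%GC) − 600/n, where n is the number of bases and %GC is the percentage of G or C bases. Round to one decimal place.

Length n = 32. G=12, A=8, T=5, C=7
G+C = 19, so %GC = 19/32 × 100 = 59.375%
Salt term: 16.6 × (-0.079) = -1.311
GC term: 0.41 × 59.375 = 24.344; length term: −600/32 = −18.75
Tm = 81.5 + (-1.311) + 24.344 − 18.75 = 85.783 → 85.8°C

85.8°C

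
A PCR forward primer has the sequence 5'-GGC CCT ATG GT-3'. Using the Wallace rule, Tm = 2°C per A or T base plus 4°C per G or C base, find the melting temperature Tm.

Counting bases: T=3, C=3, G=4, A=1
A+T = 4, G+C = 7
Tm = 4·7 + 2·4 = 28 + 8 = 36°C

36°C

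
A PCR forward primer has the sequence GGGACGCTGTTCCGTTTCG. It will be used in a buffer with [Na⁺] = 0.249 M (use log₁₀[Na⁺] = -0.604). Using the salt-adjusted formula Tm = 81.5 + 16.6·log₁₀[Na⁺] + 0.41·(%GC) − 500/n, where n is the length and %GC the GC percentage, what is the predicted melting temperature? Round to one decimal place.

Length n = 19. Scanning the sequence gives C=5, G=7, T=6, A=1.
G+C = 12, so %GC = 12/19 × 100 = 63.158%
Salt term: 16.6 × (-0.604) = -10.026
GC term: 0.41 × 63.158 = 25.895; length term: −500/19 = −26.316
Tm = 81.5 + (-10.026) + 25.895 − 26.316 = 71.053 → 71.1°C

71.1°C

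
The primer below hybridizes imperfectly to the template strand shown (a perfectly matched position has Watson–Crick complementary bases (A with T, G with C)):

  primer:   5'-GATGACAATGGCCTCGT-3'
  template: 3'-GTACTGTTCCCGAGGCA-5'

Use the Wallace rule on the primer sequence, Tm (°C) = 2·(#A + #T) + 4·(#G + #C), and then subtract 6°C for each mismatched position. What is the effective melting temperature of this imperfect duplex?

28°C

Primer base counts: A=4, T=4, G=5, C=4 → A+T=8, G+C=9
Perfect-match Tm = 2(8) + 4(9) = 16 + 36 = 52°C
Mismatches (positions where the bases are not complementary): 4 (at positions 1, 9, 13, 14)
Effective Tm = 52 − 4×6 = 52 − 24 = 28°C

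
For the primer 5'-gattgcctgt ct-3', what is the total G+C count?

6

Base counts: A=1, T=5, G=3, C=3
G+C = 3 + 3 = 6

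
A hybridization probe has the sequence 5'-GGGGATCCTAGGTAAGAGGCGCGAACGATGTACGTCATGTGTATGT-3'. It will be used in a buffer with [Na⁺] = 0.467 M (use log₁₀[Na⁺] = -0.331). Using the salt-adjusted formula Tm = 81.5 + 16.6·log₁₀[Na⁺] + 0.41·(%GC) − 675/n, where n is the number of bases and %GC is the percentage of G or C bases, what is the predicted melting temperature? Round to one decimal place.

Length n = 46. A=11, C=7, G=17, T=11
G+C = 24, so %GC = 24/46 × 100 = 52.174%
Salt term: 16.6 × (-0.331) = -5.495
GC term: 0.41 × 52.174 = 21.391; length term: −675/46 = −14.674
Tm = 81.5 + (-5.495) + 21.391 − 14.674 = 82.722 → 82.7°C

82.7°C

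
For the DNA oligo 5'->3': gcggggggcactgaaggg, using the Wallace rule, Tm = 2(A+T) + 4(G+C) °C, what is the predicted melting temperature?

64°C

G=11, A=3, C=3, T=1
AT pairs contribute 4, GC pairs contribute 14.
Tm = 2(4) + 4(14) = 8 + 56 = 64°C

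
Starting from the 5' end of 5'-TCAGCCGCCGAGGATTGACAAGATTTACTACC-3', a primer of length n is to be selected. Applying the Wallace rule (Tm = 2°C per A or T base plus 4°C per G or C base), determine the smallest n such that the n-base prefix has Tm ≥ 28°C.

n = 8

First 7 bases: TCAGCCG → Tm = 24°C (< 28°C)
First 8 bases: TCAGCCGC → Tm = 28°C (≥ 28°C)
Since every base adds ≥2°C, Tm only increases with n, so the threshold is first crossed at n = 8.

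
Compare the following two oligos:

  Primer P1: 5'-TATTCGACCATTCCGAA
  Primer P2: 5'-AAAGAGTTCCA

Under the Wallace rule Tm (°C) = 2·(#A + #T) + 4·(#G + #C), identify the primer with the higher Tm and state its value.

Primer P1, 48°C

Primer P1: A+T=10, G+C=7 → Tm = 2(10)+4(7) = 48°C
Primer P2: A+T=7, G+C=4 → Tm = 2(7)+4(4) = 30°C
48°C vs 30°C → primer P1 is higher.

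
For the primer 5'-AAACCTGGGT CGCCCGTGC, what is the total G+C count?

13

Scanning the sequence gives C=7, G=6, A=3, T=3.
G+C = 6 + 7 = 13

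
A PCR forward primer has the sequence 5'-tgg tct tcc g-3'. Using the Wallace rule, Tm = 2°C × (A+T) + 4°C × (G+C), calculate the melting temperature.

32°C

Base counts: A=0, G=3, C=3, T=4
So N_AT = 4 and N_GC = 6.
Tm = 2×4 + 4×6 = 32°C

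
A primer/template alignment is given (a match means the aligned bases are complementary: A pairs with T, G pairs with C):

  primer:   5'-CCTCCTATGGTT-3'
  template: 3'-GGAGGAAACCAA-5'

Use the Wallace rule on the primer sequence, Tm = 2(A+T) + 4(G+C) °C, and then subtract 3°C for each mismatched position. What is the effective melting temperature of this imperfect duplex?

Primer base counts: A=1, T=5, G=2, C=4 → A+T=6, G+C=6
Perfect-match Tm = 2(6) + 4(6) = 12 + 24 = 36°C
Mismatches (positions where the bases are not complementary): 1 (at position 7)
Effective Tm = 36 − 1×3 = 36 − 3 = 33°C

33°C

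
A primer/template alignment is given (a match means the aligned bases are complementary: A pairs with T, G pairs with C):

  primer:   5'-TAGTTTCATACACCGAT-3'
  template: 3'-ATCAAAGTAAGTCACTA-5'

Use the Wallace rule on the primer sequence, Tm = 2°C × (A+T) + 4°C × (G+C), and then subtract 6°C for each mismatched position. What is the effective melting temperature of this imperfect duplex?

Primer base counts: A=5, T=6, G=2, C=4 → A+T=11, G+C=6
Perfect-match Tm = 2(11) + 4(6) = 22 + 24 = 46°C
Mismatches (positions where the bases are not complementary): 3 (at positions 10, 13, 14)
Effective Tm = 46 − 3×6 = 46 − 18 = 28°C

28°C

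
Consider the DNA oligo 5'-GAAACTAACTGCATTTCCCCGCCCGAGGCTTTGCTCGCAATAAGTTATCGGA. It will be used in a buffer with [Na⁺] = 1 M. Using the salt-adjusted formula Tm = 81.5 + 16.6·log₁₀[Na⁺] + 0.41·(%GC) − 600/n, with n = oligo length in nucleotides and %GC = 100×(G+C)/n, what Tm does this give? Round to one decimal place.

90.5°C

Length n = 52. Base counts: A=13, C=15, G=11, T=13
G+C = 26, so %GC = 26/52 × 100 = 50%
Salt term: 16.6 × (0) = 0
GC term: 0.41 × 50 = 20.5; length term: −600/52 = −11.538
Tm = 81.5 + (0) + 20.5 − 11.538 = 90.462 → 90.5°C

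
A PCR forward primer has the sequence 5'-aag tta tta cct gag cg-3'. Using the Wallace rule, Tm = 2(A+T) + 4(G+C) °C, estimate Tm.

48°C

Scanning the sequence gives A=5, T=5, C=3, G=4.
So N_AT = 10 and N_GC = 7.
Tm = 4·7 + 2·10 = 28 + 20 = 48°C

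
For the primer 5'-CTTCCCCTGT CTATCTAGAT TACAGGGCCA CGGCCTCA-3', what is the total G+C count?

Base counts: C=14, T=10, G=7, A=7
G+C = 7 + 14 = 21

21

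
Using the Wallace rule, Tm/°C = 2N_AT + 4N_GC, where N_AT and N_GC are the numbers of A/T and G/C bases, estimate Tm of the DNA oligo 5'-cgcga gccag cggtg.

Scanning the sequence gives T=1, G=7, C=5, A=2.
A+T = 3, G+C = 12
Tm = 4·12 + 2·3 = 48 + 6 = 54°C

54°C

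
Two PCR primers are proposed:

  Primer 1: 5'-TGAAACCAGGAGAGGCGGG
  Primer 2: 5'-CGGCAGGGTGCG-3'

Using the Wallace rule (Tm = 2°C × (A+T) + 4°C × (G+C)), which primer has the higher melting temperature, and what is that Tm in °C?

Primer 1, 62°C

Primer 1: A+T=7, G+C=12 → Tm = 2(7)+4(12) = 62°C
Primer 2: A+T=2, G+C=10 → Tm = 2(2)+4(10) = 44°C
62°C vs 44°C → primer 1 is higher.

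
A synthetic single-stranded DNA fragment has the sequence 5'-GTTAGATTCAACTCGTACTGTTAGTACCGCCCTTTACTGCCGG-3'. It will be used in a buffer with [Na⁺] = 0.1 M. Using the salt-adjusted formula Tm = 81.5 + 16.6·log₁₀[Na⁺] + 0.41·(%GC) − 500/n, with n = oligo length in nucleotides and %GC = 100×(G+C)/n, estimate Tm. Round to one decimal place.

73.3°C

Length n = 43. Counting bases: G=9, A=8, T=14, C=12
G+C = 21, so %GC = 21/43 × 100 = 48.837%
Salt term: 16.6 × (-1) = -16.6
GC term: 0.41 × 48.837 = 20.023; length term: −500/43 = −11.628
Tm = 81.5 + (-16.6) + 20.023 − 11.628 = 73.295 → 73.3°C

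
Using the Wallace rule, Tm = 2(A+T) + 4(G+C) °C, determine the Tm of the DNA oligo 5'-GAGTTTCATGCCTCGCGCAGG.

G=7, T=5, C=6, A=3
A+T = 8, G+C = 13
Tm = 4·13 + 2·8 = 52 + 16 = 68°C

68°C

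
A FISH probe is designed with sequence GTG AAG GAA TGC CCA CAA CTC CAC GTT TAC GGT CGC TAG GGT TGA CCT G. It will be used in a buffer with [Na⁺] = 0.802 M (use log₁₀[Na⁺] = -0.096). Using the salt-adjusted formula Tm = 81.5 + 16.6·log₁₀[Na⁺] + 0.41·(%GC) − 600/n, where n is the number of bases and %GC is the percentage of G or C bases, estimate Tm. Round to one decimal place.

Length n = 49. T=11, G=14, C=13, A=11
G+C = 27, so %GC = 27/49 × 100 = 55.102%
Salt term: 16.6 × (-0.096) = -1.594
GC term: 0.41 × 55.102 = 22.592; length term: −600/49 = −12.245
Tm = 81.5 + (-1.594) + 22.592 − 12.245 = 90.253 → 90.3°C

90.3°C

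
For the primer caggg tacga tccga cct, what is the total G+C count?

Counting bases: A=4, C=6, T=3, G=5
Total G or C: 5 + 6 = 11

11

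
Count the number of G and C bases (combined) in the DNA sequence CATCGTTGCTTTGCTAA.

7

Base counts: G=3, T=7, A=3, C=4
G+C = 3 + 4 = 7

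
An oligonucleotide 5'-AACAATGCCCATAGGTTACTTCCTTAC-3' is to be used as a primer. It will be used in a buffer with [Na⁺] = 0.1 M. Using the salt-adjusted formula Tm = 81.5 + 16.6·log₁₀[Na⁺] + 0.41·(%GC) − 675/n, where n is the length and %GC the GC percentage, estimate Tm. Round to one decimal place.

Length n = 27. Counting bases: C=8, A=8, T=8, G=3
G+C = 11, so %GC = 11/27 × 100 = 40.741%
Salt term: 16.6 × (-1) = -16.6
GC term: 0.41 × 40.741 = 16.704; length term: −675/27 = −25
Tm = 81.5 + (-16.6) + 16.704 − 25 = 56.604 → 56.6°C

56.6°C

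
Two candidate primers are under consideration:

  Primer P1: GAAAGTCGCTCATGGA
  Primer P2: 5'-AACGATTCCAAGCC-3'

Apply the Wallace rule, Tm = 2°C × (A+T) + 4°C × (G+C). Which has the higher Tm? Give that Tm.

Primer P1: A+T=8, G+C=8 → Tm = 2(8)+4(8) = 48°C
Primer P2: A+T=7, G+C=7 → Tm = 2(7)+4(7) = 42°C
48°C vs 42°C → primer P1 is higher.

Primer P1, 48°C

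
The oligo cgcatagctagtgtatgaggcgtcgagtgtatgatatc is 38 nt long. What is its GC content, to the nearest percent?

Scanning the sequence gives G=12, A=9, T=11, C=6.
G+C = 12 + 6 = 18 out of 38 bases
%GC = 18/38 × 100 = 47.37% ≈ 47%

47%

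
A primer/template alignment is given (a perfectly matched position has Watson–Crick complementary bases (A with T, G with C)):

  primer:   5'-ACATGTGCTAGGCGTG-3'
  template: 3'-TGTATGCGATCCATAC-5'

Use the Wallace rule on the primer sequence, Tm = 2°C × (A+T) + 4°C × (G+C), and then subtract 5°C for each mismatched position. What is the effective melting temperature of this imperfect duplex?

30°C

Primer base counts: A=3, T=4, G=6, C=3 → A+T=7, G+C=9
Perfect-match Tm = 2(7) + 4(9) = 14 + 36 = 50°C
Mismatches (positions where the bases are not complementary): 4 (at positions 5, 6, 13, 14)
Effective Tm = 50 − 4×5 = 50 − 20 = 30°C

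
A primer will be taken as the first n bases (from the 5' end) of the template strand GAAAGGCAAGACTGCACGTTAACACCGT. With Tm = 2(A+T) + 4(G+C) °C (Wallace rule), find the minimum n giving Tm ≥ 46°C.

n = 15

First 14 bases: GAAAGGCAAGACTG → Tm = 42°C (< 46°C)
First 15 bases: GAAAGGCAAGACTGC → Tm = 46°C (≥ 46°C)
Since every base adds ≥2°C, Tm only increases with n, so the threshold is first crossed at n = 15.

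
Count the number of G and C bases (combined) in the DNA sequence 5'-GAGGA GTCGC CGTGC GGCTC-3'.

15

C=6, T=3, G=9, A=2
Total G or C: 9 + 6 = 15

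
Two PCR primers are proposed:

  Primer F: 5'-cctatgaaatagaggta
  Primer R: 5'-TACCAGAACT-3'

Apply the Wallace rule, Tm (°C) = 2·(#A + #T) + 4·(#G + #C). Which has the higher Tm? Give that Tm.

Primer F, 46°C

Primer F: A+T=11, G+C=6 → Tm = 2(11)+4(6) = 46°C
Primer R: A+T=6, G+C=4 → Tm = 2(6)+4(4) = 28°C
46°C vs 28°C → primer F is higher.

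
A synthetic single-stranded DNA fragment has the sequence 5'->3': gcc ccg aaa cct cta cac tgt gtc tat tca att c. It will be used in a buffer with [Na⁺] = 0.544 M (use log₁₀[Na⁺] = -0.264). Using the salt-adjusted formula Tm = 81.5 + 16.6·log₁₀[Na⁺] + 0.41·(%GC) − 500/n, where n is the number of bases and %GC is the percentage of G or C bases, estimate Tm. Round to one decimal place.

Length n = 34. Scanning the sequence gives C=12, A=8, G=4, T=10.
G+C = 16, so %GC = 16/34 × 100 = 47.059%
Salt term: 16.6 × (-0.264) = -4.382
GC term: 0.41 × 47.059 = 19.294; length term: −500/34 = −14.706
Tm = 81.5 + (-4.382) + 19.294 − 14.706 = 81.706 → 81.7°C

81.7°C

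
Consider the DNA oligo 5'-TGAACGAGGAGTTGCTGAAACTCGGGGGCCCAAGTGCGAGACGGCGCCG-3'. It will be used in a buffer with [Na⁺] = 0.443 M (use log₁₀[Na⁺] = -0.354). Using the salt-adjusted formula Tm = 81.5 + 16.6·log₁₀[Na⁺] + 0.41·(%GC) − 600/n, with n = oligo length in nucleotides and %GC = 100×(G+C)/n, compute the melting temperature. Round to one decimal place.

Length n = 49. Counting bases: C=12, A=11, G=20, T=6
G+C = 32, so %GC = 32/49 × 100 = 65.306%
Salt term: 16.6 × (-0.354) = -5.876
GC term: 0.41 × 65.306 = 26.775; length term: −600/49 = −12.245
Tm = 81.5 + (-5.876) + 26.775 − 12.245 = 90.154 → 90.2°C

90.2°C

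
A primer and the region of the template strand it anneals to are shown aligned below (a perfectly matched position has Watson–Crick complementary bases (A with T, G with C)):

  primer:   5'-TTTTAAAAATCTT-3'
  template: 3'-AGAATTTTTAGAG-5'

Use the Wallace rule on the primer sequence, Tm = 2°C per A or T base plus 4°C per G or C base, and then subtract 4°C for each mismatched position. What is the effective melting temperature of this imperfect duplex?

Primer base counts: A=5, T=7, G=0, C=1 → A+T=12, G+C=1
Perfect-match Tm = 2(12) + 4(1) = 24 + 4 = 28°C
Mismatches (positions where the bases are not complementary): 2 (at positions 2, 13)
Effective Tm = 28 − 2×4 = 28 − 8 = 20°C

20°C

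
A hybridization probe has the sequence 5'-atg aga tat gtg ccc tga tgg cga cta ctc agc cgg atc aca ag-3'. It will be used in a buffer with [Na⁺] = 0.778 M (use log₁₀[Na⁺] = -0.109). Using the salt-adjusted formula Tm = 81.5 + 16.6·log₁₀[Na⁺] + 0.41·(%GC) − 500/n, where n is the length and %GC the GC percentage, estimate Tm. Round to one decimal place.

89.8°C

Length n = 44. Counting bases: C=11, G=12, A=12, T=9
G+C = 23, so %GC = 23/44 × 100 = 52.273%
Salt term: 16.6 × (-0.109) = -1.809
GC term: 0.41 × 52.273 = 21.432; length term: −500/44 = −11.364
Tm = 81.5 + (-1.809) + 21.432 − 11.364 = 89.759 → 89.8°C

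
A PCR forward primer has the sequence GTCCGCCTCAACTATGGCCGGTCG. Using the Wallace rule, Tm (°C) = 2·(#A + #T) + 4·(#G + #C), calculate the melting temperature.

80°C

Scanning the sequence gives C=9, A=3, T=5, G=7.
So N_AT = 8 and N_GC = 16.
Tm = 2×8 + 4×16 = 80°C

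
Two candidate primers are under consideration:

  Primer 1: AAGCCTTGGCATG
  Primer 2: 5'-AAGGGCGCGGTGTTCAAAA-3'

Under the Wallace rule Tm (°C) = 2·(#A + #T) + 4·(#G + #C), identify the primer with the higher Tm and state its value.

Primer 1: A+T=6, G+C=7 → Tm = 2(6)+4(7) = 40°C
Primer 2: A+T=9, G+C=10 → Tm = 2(9)+4(10) = 58°C
40°C vs 58°C → primer 2 is higher.

Primer 2, 58°C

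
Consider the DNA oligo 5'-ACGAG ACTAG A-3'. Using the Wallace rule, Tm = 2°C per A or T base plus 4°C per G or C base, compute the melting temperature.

32°C

Scanning the sequence gives A=5, G=3, C=2, T=1.
So N_AT = 6 and N_GC = 5.
Tm = 4·5 + 2·6 = 20 + 12 = 32°C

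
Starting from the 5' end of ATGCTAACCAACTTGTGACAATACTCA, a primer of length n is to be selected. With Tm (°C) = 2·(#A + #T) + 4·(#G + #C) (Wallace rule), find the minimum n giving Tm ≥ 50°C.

n = 18

First 17 bases: ATGCTAACCAACTTGTG → Tm = 48°C (< 50°C)
First 18 bases: ATGCTAACCAACTTGTGA → Tm = 50°C (≥ 50°C)
Since every base adds ≥2°C, Tm only increases with n, so the threshold is first crossed at n = 18.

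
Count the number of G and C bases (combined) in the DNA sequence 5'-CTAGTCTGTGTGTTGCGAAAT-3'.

G=6, A=4, C=3, T=8
G+C = 6 + 3 = 9

9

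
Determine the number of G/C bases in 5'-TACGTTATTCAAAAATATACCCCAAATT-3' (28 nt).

7

Counting bases: G=1, A=12, T=9, C=6
Total G or C: 1 + 6 = 7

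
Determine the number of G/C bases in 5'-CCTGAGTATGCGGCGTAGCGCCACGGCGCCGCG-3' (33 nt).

25

Scanning the sequence gives A=4, G=13, T=4, C=12.
G+C = 13 + 12 = 25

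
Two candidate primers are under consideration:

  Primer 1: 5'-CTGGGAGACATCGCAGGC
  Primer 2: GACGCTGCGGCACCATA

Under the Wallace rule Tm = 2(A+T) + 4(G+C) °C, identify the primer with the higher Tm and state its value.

Primer 1, 60°C

Primer 1: A+T=6, G+C=12 → Tm = 2(6)+4(12) = 60°C
Primer 2: A+T=6, G+C=11 → Tm = 2(6)+4(11) = 56°C
60°C vs 56°C → primer 1 is higher.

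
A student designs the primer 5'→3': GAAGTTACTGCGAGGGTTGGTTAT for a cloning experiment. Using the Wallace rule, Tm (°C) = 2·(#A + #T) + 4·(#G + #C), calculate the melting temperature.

Counting bases: T=8, A=5, G=9, C=2
AT pairs contribute 13, GC pairs contribute 11.
Tm = 2×13 + 4×11 = 70°C

70°C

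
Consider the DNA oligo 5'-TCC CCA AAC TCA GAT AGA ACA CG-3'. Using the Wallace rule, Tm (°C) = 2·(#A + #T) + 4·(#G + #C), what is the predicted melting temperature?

Scanning the sequence gives A=9, T=3, G=3, C=8.
A+T = 12, G+C = 11
Tm = 4·11 + 2·12 = 44 + 24 = 68°C

68°C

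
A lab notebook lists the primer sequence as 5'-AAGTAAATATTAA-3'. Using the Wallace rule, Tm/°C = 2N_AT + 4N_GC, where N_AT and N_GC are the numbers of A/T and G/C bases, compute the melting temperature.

Base counts: A=8, G=1, C=0, T=4
A+T = 12, G+C = 1
Tm = 4·1 + 2·12 = 4 + 24 = 28°C

28°C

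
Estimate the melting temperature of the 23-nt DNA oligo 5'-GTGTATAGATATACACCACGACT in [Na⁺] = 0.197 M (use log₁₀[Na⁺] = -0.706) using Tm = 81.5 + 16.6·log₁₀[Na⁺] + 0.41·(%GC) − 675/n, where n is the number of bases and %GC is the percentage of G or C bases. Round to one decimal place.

56.5°C

Length n = 23. Base counts: A=8, C=5, T=6, G=4
G+C = 9, so %GC = 9/23 × 100 = 39.13%
Salt term: 16.6 × (-0.706) = -11.72
GC term: 0.41 × 39.13 = 16.043; length term: −675/23 = −29.348
Tm = 81.5 + (-11.72) + 16.043 − 29.348 = 56.475 → 56.5°C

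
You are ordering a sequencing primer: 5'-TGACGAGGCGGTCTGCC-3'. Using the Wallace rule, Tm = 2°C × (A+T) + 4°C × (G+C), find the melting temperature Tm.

58°C

Scanning the sequence gives G=7, C=5, T=3, A=2.
AT pairs contribute 5, GC pairs contribute 12.
Tm = 2(5) + 4(12) = 10 + 48 = 58°C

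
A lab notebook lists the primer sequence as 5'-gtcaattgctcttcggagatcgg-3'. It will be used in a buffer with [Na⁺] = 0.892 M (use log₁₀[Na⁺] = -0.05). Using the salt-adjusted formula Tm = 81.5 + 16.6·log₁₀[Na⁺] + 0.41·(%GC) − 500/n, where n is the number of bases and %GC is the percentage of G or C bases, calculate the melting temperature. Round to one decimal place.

80.3°C

Length n = 23. Scanning the sequence gives C=5, T=7, G=7, A=4.
G+C = 12, so %GC = 12/23 × 100 = 52.174%
Salt term: 16.6 × (-0.05) = -0.83
GC term: 0.41 × 52.174 = 21.391; length term: −500/23 = −21.739
Tm = 81.5 + (-0.83) + 21.391 − 21.739 = 80.322 → 80.3°C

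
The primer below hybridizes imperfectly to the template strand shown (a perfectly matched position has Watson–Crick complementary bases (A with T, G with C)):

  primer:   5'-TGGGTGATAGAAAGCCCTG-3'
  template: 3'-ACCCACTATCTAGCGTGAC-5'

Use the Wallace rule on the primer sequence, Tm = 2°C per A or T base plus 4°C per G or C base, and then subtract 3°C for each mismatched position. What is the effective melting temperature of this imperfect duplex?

49°C

Primer base counts: A=5, T=4, G=7, C=3 → A+T=9, G+C=10
Perfect-match Tm = 2(9) + 4(10) = 18 + 40 = 58°C
Mismatches (positions where the bases are not complementary): 3 (at positions 12, 13, 16)
Effective Tm = 58 − 3×3 = 58 − 9 = 49°C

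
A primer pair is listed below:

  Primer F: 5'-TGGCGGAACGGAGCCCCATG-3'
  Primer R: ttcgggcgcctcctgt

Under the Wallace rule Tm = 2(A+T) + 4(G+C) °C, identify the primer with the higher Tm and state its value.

Primer F, 68°C

Primer F: A+T=6, G+C=14 → Tm = 2(6)+4(14) = 68°C
Primer R: A+T=5, G+C=11 → Tm = 2(5)+4(11) = 54°C
68°C vs 54°C → primer F is higher.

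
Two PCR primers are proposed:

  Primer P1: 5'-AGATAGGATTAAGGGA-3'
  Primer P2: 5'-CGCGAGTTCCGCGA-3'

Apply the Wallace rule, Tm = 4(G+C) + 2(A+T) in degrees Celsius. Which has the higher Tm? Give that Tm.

Primer P1: A+T=10, G+C=6 → Tm = 2(10)+4(6) = 44°C
Primer P2: A+T=4, G+C=10 → Tm = 2(4)+4(10) = 48°C
44°C vs 48°C → primer P2 is higher.

Primer P2, 48°C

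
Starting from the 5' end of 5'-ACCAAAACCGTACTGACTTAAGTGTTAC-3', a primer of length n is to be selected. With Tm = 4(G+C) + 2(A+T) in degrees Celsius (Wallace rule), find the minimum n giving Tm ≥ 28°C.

n = 10

First 9 bases: ACCAAAACC → Tm = 26°C (< 28°C)
First 10 bases: ACCAAAACCG → Tm = 30°C (≥ 28°C)
Each additional base adds 2°C (A/T) or 4°C (G/C), so Tm is non-decreasing in n; n = 10 is the first length to reach 28°C.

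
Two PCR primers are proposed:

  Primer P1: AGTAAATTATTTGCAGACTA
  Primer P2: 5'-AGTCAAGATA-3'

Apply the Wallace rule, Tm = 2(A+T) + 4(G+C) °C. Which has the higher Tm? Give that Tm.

Primer P1, 50°C

Primer P1: A+T=15, G+C=5 → Tm = 2(15)+4(5) = 50°C
Primer P2: A+T=7, G+C=3 → Tm = 2(7)+4(3) = 26°C
50°C vs 26°C → primer P1 is higher.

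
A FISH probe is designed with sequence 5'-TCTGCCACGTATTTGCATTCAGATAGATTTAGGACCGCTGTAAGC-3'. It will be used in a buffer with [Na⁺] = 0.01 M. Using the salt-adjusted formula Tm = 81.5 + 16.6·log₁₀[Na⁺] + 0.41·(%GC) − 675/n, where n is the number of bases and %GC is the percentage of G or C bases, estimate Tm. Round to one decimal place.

51.5°C

Length n = 45. G=10, T=14, C=10, A=11
G+C = 20, so %GC = 20/45 × 100 = 44.444%
Salt term: 16.6 × (-2) = -33.2
GC term: 0.41 × 44.444 = 18.222; length term: −675/45 = −15
Tm = 81.5 + (-33.2) + 18.222 − 15 = 51.522 → 51.5°C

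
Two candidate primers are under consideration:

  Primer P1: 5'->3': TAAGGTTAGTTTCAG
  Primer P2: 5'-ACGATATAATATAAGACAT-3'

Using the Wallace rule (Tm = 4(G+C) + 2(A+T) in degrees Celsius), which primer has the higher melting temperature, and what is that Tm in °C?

Primer P1: A+T=10, G+C=5 → Tm = 2(10)+4(5) = 40°C
Primer P2: A+T=15, G+C=4 → Tm = 2(15)+4(4) = 46°C
40°C vs 46°C → primer P2 is higher.

Primer P2, 46°C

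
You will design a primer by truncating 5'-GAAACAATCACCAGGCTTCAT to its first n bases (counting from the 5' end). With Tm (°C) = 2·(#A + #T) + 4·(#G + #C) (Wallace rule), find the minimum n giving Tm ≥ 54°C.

n = 19

First 18 bases: GAAACAATCACCAGGCTT → Tm = 52°C (< 54°C)
First 19 bases: GAAACAATCACCAGGCTTC → Tm = 56°C (≥ 54°C)
Each additional base adds 2°C (A/T) or 4°C (G/C), so Tm is non-decreasing in n; n = 19 is the first length to reach 54°C.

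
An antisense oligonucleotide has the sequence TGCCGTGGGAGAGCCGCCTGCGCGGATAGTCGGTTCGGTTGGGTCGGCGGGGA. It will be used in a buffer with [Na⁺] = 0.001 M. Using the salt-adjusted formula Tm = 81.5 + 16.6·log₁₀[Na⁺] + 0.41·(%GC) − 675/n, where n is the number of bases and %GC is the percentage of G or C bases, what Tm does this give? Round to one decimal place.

Length n = 53. Scanning the sequence gives C=12, A=5, G=26, T=10.
G+C = 38, so %GC = 38/53 × 100 = 71.698%
Salt term: 16.6 × (-3) = -49.8
GC term: 0.41 × 71.698 = 29.396; length term: −675/53 = −12.736
Tm = 81.5 + (-49.8) + 29.396 − 12.736 = 48.36 → 48.4°C

48.4°C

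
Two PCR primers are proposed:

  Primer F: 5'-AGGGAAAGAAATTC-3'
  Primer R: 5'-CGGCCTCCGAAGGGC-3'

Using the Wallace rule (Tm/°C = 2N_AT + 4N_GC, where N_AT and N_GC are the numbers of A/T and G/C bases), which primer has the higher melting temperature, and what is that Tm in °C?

Primer F: A+T=9, G+C=5 → Tm = 2(9)+4(5) = 38°C
Primer R: A+T=3, G+C=12 → Tm = 2(3)+4(12) = 54°C
38°C vs 54°C → primer R is higher.

Primer R, 54°C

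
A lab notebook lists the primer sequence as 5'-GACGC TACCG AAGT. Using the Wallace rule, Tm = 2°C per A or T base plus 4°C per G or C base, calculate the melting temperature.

44°C

Base counts: A=4, T=2, G=4, C=4
A+T = 6, G+C = 8
Tm = 2×6 + 4×8 = 44°C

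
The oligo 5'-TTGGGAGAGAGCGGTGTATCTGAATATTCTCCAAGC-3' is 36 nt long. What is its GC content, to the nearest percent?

Base counts: G=11, A=9, T=10, C=6
G+C = 11 + 6 = 17 out of 36 bases
%GC = 17/36 × 100 = 47.22% ≈ 47%

47%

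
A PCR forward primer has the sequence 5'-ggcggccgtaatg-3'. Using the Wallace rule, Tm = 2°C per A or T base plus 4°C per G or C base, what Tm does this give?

44°C

Base counts: G=6, C=3, T=2, A=2
A+T = 4, G+C = 9
Tm = 2(4) + 4(9) = 8 + 36 = 44°C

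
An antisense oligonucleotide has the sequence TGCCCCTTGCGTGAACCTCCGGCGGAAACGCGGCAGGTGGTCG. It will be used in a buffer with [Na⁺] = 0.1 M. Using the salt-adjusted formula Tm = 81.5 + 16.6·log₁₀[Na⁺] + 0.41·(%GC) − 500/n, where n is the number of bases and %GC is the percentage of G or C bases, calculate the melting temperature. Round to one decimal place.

81.9°C

Length n = 43. Base counts: G=16, A=6, C=14, T=7
G+C = 30, so %GC = 30/43 × 100 = 69.767%
Salt term: 16.6 × (-1) = -16.6
GC term: 0.41 × 69.767 = 28.604; length term: −500/43 = −11.628
Tm = 81.5 + (-16.6) + 28.604 − 11.628 = 81.876 → 81.9°C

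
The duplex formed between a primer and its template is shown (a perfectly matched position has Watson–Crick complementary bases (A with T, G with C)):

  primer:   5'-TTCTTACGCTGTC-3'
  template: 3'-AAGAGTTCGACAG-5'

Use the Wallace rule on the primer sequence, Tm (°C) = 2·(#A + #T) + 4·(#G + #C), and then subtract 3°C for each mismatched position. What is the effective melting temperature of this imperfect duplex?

32°C

Primer base counts: A=1, T=6, G=2, C=4 → A+T=7, G+C=6
Perfect-match Tm = 2(7) + 4(6) = 14 + 24 = 38°C
Mismatches (positions where the bases are not complementary): 2 (at positions 5, 7)
Effective Tm = 38 − 2×3 = 38 − 6 = 32°C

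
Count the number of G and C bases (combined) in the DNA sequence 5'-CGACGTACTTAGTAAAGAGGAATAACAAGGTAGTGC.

T=7, C=5, G=10, A=14
G+C = 10 + 5 = 15

15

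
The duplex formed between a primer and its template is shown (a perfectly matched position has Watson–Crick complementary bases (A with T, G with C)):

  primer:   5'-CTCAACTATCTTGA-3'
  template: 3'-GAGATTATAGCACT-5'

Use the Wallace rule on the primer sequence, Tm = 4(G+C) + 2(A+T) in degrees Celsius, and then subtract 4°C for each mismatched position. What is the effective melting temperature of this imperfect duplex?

Primer base counts: A=4, T=5, G=1, C=4 → A+T=9, G+C=5
Perfect-match Tm = 2(9) + 4(5) = 18 + 20 = 38°C
Mismatches (positions where the bases are not complementary): 3 (at positions 4, 6, 11)
Effective Tm = 38 − 3×4 = 38 − 12 = 26°C

26°C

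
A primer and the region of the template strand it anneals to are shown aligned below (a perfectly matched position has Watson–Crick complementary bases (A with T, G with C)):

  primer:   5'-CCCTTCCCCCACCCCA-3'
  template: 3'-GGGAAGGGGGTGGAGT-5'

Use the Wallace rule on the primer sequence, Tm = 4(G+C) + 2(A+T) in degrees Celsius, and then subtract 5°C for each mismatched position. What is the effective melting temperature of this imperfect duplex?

51°C

Primer base counts: A=2, T=2, G=0, C=12 → A+T=4, G+C=12
Perfect-match Tm = 2(4) + 4(12) = 8 + 48 = 56°C
Mismatches (positions where the bases are not complementary): 1 (at position 14)
Effective Tm = 56 − 1×5 = 56 − 5 = 51°C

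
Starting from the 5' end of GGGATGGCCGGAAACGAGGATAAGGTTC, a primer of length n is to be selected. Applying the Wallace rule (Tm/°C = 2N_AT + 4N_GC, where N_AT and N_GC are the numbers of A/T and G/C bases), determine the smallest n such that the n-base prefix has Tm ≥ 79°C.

n = 25

First 24 bases: GGGATGGCCGGAAACGAGGATAAG → Tm = 76°C (< 79°C)
First 25 bases: GGGATGGCCGGAAACGAGGATAAGG → Tm = 80°C (≥ 79°C)
Since every base adds ≥2°C, Tm only increases with n, so the threshold is first crossed at n = 25.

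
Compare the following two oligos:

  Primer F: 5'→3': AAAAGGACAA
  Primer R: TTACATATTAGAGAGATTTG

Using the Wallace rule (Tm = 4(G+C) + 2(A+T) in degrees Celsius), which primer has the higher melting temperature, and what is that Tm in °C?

Primer R, 50°C

Primer F: A+T=7, G+C=3 → Tm = 2(7)+4(3) = 26°C
Primer R: A+T=15, G+C=5 → Tm = 2(15)+4(5) = 50°C
26°C vs 50°C → primer R is higher.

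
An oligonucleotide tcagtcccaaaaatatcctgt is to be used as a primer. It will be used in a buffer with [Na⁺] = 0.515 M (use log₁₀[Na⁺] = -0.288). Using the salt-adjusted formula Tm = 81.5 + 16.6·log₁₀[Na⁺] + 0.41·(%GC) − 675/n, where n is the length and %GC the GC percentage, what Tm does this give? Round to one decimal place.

Length n = 21. Base counts: A=7, C=6, G=2, T=6
G+C = 8, so %GC = 8/21 × 100 = 38.095%
Salt term: 16.6 × (-0.288) = -4.781
GC term: 0.41 × 38.095 = 15.619; length term: −675/21 = −32.143
Tm = 81.5 + (-4.781) + 15.619 − 32.143 = 60.195 → 60.2°C

60.2°C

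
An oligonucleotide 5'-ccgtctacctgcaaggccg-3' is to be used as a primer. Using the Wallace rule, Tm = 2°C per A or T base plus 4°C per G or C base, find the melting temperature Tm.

C=8, A=3, T=3, G=5
A+T = 6, G+C = 13
Tm = 2(6) + 4(13) = 12 + 52 = 64°C

64°C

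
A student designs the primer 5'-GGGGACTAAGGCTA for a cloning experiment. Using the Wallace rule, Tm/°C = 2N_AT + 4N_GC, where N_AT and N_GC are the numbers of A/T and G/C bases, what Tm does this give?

44°C

Counting bases: C=2, G=6, A=4, T=2
A+T = 6, G+C = 8
Tm = 4·8 + 2·6 = 32 + 12 = 44°C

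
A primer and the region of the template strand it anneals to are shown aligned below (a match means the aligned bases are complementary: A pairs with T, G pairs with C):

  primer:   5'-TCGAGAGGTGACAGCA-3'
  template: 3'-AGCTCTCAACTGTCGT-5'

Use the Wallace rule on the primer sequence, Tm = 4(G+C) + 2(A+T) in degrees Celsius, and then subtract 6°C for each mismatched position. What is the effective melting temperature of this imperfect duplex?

44°C

Primer base counts: A=5, T=2, G=6, C=3 → A+T=7, G+C=9
Perfect-match Tm = 2(7) + 4(9) = 14 + 36 = 50°C
Mismatches (positions where the bases are not complementary): 1 (at position 8)
Effective Tm = 50 − 1×6 = 50 − 6 = 44°C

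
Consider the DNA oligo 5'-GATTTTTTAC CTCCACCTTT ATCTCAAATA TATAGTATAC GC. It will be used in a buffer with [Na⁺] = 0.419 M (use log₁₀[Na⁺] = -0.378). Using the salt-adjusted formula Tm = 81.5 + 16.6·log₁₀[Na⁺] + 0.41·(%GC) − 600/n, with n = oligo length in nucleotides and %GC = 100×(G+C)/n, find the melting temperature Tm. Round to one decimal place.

73.6°C

Length n = 42. Base counts: G=3, C=10, T=17, A=12
G+C = 13, so %GC = 13/42 × 100 = 30.952%
Salt term: 16.6 × (-0.378) = -6.275
GC term: 0.41 × 30.952 = 12.69; length term: −600/42 = −14.286
Tm = 81.5 + (-6.275) + 12.69 − 14.286 = 73.629 → 73.6°C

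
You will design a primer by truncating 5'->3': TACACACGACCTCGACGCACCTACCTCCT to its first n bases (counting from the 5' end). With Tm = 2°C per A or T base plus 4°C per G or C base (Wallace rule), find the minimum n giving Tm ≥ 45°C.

First 14 bases: TACACACGACCTCG → Tm = 44°C (< 45°C)
First 15 bases: TACACACGACCTCGA → Tm = 46°C (≥ 45°C)
Each additional base adds 2°C (A/T) or 4°C (G/C), so Tm is non-decreasing in n; n = 15 is the first length to reach 45°C.

n = 15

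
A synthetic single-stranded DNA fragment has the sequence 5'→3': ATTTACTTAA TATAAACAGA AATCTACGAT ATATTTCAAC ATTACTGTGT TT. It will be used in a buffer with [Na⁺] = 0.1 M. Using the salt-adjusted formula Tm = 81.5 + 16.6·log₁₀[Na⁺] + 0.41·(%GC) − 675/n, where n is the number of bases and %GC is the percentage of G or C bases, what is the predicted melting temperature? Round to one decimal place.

Length n = 52. Counting bases: A=20, G=4, T=21, C=7
G+C = 11, so %GC = 11/52 × 100 = 21.154%
Salt term: 16.6 × (-1) = -16.6
GC term: 0.41 × 21.154 = 8.673; length term: −675/52 = −12.981
Tm = 81.5 + (-16.6) + 8.673 − 12.981 = 60.592 → 60.6°C

60.6°C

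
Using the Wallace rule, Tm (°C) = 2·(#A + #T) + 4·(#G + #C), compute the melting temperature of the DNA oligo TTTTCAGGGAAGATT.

40°C

C=1, A=4, T=6, G=4
A+T = 10, G+C = 5
Tm = 4·5 + 2·10 = 20 + 20 = 40°C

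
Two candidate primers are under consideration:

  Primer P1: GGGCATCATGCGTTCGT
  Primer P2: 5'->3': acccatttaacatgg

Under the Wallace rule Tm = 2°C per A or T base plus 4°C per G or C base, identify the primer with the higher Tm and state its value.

Primer P1, 54°C

Primer P1: A+T=7, G+C=10 → Tm = 2(7)+4(10) = 54°C
Primer P2: A+T=9, G+C=6 → Tm = 2(9)+4(6) = 42°C
54°C vs 42°C → primer P1 is higher.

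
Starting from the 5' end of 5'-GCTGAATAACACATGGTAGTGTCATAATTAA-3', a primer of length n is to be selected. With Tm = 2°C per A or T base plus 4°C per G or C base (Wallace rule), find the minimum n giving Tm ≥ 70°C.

First 24 bases: GCTGAATAACACATGGTAGTGTCA → Tm = 68°C (< 70°C)
First 25 bases: GCTGAATAACACATGGTAGTGTCAT → Tm = 70°C (≥ 70°C)
Since every base adds ≥2°C, Tm only increases with n, so the threshold is first crossed at n = 25.

n = 25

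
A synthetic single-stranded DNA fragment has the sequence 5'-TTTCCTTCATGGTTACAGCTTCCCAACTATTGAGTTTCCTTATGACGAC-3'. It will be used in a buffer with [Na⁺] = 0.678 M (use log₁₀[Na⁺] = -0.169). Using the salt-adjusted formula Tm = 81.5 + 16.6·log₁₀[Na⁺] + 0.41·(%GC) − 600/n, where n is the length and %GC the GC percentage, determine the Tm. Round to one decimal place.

83.2°C

Length n = 49. T=19, C=13, G=7, A=10
G+C = 20, so %GC = 20/49 × 100 = 40.816%
Salt term: 16.6 × (-0.169) = -2.805
GC term: 0.41 × 40.816 = 16.735; length term: −600/49 = −12.245
Tm = 81.5 + (-2.805) + 16.735 − 12.245 = 83.185 → 83.2°C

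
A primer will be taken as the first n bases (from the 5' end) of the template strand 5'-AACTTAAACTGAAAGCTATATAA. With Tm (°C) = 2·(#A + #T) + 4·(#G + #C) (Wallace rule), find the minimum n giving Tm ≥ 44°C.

First 16 bases: AACTTAAACTGAAAGC → Tm = 42°C (< 44°C)
First 17 bases: AACTTAAACTGAAAGCT → Tm = 44°C (≥ 44°C)
Since every base adds ≥2°C, Tm only increases with n, so the threshold is first crossed at n = 17.

n = 17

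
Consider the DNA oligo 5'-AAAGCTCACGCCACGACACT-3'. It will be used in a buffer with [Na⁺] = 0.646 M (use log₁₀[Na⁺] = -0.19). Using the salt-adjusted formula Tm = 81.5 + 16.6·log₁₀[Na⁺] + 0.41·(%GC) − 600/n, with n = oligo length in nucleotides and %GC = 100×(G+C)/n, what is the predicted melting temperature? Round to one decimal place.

70.9°C

Length n = 20. Base counts: C=8, A=7, G=3, T=2
G+C = 11, so %GC = 11/20 × 100 = 55%
Salt term: 16.6 × (-0.19) = -3.154
GC term: 0.41 × 55 = 22.55; length term: −600/20 = −30
Tm = 81.5 + (-3.154) + 22.55 − 30 = 70.896 → 70.9°C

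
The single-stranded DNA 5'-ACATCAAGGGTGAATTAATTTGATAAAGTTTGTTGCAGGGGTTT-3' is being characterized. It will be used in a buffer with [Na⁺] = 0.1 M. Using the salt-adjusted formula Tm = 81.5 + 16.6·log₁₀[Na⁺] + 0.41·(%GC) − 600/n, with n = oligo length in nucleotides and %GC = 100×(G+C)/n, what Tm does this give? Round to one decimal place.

65.2°C

Length n = 44. Scanning the sequence gives C=3, G=12, A=13, T=16.
G+C = 15, so %GC = 15/44 × 100 = 34.091%
Salt term: 16.6 × (-1) = -16.6
GC term: 0.41 × 34.091 = 13.977; length term: −600/44 = −13.636
Tm = 81.5 + (-16.6) + 13.977 − 13.636 = 65.241 → 65.2°C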